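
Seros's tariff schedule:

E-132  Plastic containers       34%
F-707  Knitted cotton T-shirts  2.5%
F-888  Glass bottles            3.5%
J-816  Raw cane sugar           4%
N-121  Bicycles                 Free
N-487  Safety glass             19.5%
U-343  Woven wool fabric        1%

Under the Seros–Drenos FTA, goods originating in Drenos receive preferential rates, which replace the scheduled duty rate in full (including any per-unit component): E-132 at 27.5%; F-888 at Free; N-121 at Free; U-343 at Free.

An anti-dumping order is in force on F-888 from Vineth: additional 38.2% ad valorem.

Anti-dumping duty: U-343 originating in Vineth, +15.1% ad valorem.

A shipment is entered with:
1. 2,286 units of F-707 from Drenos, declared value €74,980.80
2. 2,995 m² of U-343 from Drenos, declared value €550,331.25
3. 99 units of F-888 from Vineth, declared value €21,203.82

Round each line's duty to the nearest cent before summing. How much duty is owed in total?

€10,716.51

Line 1 (F-707, Drenos, 2,286 units, €74,980.80):
Base rate for F-707 is 2.5%.
Origin Drenos is the FTA partner but F-707 is not on the preference list; base rate stands.
Duty = €74,980.80 × 2.5% = €1,874.52.
Line 2 (U-343, Drenos, 2,995 m², €550,331.25):
Base rate for U-343 is 1%.
Origin Drenos qualifies under the Seros–Drenos agreement and U-343 is covered: preferential rate Free applies instead.
The additional-duty order on U-343 targets Vineth, not Drenos; it does not apply.
Duty = €550,331.25 × 0% = €0.00.
Line 3 (F-888, Vineth, 99 units, €21,203.82):
Base rate for F-888 is 3.5%.
F-888 has an FTA preferential rate, but origin Vineth is not Drenos; base rate stands.
Additional duty on F-888 from Vineth: +38.2%. Applied ad valorem rate: 3.5% + 38.2% = 41.7%.
Duty = €21,203.82 × 41.7% = €8,841.99.
Total = €1,874.52 + €0.00 + €8,841.99 = €10,716.51.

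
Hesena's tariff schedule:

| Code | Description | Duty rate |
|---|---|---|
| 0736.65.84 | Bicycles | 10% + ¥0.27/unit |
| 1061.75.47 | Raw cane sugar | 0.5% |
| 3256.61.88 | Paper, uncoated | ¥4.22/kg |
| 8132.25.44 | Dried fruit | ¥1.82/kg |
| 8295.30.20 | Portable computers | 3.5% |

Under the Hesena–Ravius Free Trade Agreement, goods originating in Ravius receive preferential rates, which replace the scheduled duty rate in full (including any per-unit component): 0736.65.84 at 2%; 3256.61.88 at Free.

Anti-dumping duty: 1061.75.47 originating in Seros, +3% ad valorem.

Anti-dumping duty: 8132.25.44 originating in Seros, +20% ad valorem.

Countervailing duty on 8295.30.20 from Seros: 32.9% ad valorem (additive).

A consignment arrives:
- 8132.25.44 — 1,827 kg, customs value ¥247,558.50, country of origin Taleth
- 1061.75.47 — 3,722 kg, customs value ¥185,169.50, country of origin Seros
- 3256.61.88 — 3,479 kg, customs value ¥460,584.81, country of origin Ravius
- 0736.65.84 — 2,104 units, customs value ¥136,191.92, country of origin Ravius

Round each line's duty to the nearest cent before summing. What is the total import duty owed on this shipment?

¥12,529.91

Line 1 (8132.25.44, Taleth, 1,827 kg, ¥247,558.50):
Base rate for 8132.25.44 is ¥1.82/kg.
The additional-duty order on 8132.25.44 targets Seros, not Taleth; it does not apply.
Duty = 1,827 × ¥1.82 = ¥3,325.14.
Line 2 (1061.75.47, Seros, 3,722 kg, ¥185,169.50):
Base rate for 1061.75.47 is 0.5%.
Additional duty on 1061.75.47 from Seros: +3%. Applied ad valorem rate: 0.5% + 3% = 3.5%.
Duty = ¥185,169.50 × 3.5% = ¥6,480.93.
Line 3 (3256.61.88, Ravius, 3,479 kg, ¥460,584.81):
Base rate for 3256.61.88 is ¥4.22/kg.
Origin Ravius qualifies under the Hesena–Ravius agreement and 3256.61.88 is covered: preferential rate Free applies instead.
Duty = ¥460,584.81 × 0% = ¥0.00.
Line 4 (0736.65.84, Ravius, 2,104 units, ¥136,191.92):
Base rate for 0736.65.84 is 10% + ¥0.27/unit.
Origin Ravius qualifies under the Hesena–Ravius agreement and 0736.65.84 is covered: preferential rate 2% applies instead.
Duty = ¥136,191.92 × 2% = ¥2,723.84.
Total = ¥3,325.14 + ¥6,480.93 + ¥0.00 + ¥2,723.84 = ¥12,529.91.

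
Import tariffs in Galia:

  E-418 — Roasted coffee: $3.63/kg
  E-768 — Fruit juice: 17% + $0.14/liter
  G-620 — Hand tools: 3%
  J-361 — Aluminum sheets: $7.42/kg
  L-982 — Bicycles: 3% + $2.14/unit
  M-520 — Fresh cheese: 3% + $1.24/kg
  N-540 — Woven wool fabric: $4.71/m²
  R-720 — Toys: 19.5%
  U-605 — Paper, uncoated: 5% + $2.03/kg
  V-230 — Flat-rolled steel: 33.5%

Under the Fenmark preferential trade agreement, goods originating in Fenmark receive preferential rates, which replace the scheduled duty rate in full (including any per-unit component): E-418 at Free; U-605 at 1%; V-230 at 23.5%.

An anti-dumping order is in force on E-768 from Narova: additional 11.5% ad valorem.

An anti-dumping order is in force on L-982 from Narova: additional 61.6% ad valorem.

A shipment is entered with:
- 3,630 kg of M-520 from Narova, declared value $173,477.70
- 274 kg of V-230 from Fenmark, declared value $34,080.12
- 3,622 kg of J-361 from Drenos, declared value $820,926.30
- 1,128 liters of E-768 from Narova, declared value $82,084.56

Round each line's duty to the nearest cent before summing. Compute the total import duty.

$68,141.62

Line 1 (M-520, Narova, 3,630 kg, $173,477.70):
Base rate for M-520 is 3% + $1.24/kg.
Duty = $173,477.70 × 3% + 3,630 × $1.24 = $9,705.53.
Line 2 (V-230, Fenmark, 274 kg, $34,080.12):
Base rate for V-230 is 33.5%.
Origin Fenmark qualifies under the Galia–Fenmark agreement and V-230 is covered: preferential rate 23.5% applies instead.
Duty = $34,080.12 × 23.5% = $8,008.83.
Line 3 (J-361, Drenos, 3,622 kg, $820,926.30):
Base rate for J-361 is $7.42/kg.
Duty = 3,622 × $7.42 = $26,875.24.
Line 4 (E-768, Narova, 1,128 liters, $82,084.56):
Base rate for E-768 is 17% + $0.14/liter.
Additional duty on E-768 from Narova: +11.5%. Applied ad valorem rate: 17% + 11.5% = 28.5%.
Duty = $82,084.56 × 28.5% + 1,128 × $0.14 = $23,552.02.
Total = $9,705.53 + $8,008.83 + $26,875.24 + $23,552.02 = $68,141.62.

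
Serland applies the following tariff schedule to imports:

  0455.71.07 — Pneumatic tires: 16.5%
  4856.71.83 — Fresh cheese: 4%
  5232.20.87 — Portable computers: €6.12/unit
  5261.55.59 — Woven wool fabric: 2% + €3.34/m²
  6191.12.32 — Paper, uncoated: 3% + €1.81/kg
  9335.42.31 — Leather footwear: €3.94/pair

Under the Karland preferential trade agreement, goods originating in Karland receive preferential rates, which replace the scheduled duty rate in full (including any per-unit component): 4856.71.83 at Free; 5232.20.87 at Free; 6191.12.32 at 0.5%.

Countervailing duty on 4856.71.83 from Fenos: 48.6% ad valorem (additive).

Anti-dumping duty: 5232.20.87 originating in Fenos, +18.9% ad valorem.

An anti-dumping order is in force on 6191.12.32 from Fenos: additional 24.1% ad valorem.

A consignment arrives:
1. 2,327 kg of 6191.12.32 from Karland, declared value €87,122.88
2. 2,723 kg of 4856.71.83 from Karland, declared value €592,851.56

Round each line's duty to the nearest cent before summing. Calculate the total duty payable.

€435.61

Line 1 (6191.12.32, Karland, 2,327 kg, €87,122.88):
Base rate for 6191.12.32 is 3% + €1.81/kg.
Origin Karland qualifies under the Serland–Karland agreement and 6191.12.32 is covered: preferential rate 0.5% applies instead.
The additional-duty order on 6191.12.32 targets Fenos, not Karland; it does not apply.
Duty = €87,122.88 × 0.5% = €435.61.
Line 2 (4856.71.83, Karland, 2,723 kg, €592,851.56):
Base rate for 4856.71.83 is 4%.
Origin Karland qualifies under the Serland–Karland agreement and 4856.71.83 is covered: preferential rate Free applies instead.
The additional-duty order on 4856.71.83 targets Fenos, not Karland; it does not apply.
Duty = €592,851.56 × 0% = €0.00.
Total = €435.61 + €0.00 = €435.61.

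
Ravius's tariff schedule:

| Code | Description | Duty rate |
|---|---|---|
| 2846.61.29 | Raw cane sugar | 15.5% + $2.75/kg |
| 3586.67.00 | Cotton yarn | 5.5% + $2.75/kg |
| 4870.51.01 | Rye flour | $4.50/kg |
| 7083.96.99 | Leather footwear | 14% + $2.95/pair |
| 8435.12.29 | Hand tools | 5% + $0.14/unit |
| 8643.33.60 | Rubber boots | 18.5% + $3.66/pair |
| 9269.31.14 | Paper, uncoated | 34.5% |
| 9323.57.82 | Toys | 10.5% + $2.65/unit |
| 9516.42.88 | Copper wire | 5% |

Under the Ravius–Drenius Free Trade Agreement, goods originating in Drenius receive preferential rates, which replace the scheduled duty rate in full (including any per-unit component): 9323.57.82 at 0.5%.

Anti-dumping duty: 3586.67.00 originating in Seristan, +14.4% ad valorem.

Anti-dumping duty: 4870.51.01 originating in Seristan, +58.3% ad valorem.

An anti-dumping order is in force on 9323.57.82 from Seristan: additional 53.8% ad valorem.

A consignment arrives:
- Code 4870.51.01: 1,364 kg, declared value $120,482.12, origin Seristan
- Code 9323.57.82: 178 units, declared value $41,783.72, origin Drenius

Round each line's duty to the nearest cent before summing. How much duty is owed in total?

$76,588.00

Line 1 (4870.51.01, Seristan, 1,364 kg, $120,482.12):
Base rate for 4870.51.01 is $4.50/kg.
Additional duty on 4870.51.01 from Seristan: +58.3% ad valorem. Applied ad valorem rate = 58.3%.
Duty = $120,482.12 × 58.3% + 1,364 × $4.50 = $76,379.08.
Line 2 (9323.57.82, Drenius, 178 units, $41,783.72):
Base rate for 9323.57.82 is 10.5% + $2.65/unit.
Origin Drenius qualifies under the Ravius–Drenius agreement and 9323.57.82 is covered: preferential rate 0.5% applies instead.
The additional-duty order on 9323.57.82 targets Seristan, not Drenius; it does not apply.
Duty = $41,783.72 × 0.5% = $208.92.
Total = $76,379.08 + $208.92 = $76,588.00.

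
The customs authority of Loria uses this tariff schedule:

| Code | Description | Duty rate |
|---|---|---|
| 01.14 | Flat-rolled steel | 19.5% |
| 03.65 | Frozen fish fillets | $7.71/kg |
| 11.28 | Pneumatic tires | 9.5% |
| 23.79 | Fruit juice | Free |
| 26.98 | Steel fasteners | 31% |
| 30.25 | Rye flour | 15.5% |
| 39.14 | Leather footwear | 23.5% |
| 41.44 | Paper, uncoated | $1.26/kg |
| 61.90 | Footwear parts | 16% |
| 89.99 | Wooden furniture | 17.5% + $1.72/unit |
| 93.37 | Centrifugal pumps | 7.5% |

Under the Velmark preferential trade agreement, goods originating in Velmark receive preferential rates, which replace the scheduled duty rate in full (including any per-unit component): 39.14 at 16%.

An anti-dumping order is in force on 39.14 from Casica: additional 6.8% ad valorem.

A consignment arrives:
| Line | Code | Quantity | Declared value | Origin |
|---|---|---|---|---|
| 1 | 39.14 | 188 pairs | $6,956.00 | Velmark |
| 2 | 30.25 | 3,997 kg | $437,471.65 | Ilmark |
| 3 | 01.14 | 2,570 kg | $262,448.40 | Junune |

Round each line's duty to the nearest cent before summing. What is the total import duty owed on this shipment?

$120,098.51

Line 1 (39.14, Velmark, 188 pairs, $6,956.00):
Base rate for 39.14 is 23.5%.
Origin Velmark qualifies under the Loria–Velmark agreement and 39.14 is covered: preferential rate 16% applies instead.
The additional-duty order on 39.14 targets Casica, not Velmark; it does not apply.
Duty = $6,956.00 × 16% = $1,112.96.
Line 2 (30.25, Ilmark, 3,997 kg, $437,471.65):
Base rate for 30.25 is 15.5%.
Duty = $437,471.65 × 15.5% = $67,808.11.
Line 3 (01.14, Junune, 2,570 kg, $262,448.40):
Base rate for 01.14 is 19.5%.
Duty = $262,448.40 × 19.5% = $51,177.44.
Total = $1,112.96 + $67,808.11 + $51,177.44 = $120,098.51.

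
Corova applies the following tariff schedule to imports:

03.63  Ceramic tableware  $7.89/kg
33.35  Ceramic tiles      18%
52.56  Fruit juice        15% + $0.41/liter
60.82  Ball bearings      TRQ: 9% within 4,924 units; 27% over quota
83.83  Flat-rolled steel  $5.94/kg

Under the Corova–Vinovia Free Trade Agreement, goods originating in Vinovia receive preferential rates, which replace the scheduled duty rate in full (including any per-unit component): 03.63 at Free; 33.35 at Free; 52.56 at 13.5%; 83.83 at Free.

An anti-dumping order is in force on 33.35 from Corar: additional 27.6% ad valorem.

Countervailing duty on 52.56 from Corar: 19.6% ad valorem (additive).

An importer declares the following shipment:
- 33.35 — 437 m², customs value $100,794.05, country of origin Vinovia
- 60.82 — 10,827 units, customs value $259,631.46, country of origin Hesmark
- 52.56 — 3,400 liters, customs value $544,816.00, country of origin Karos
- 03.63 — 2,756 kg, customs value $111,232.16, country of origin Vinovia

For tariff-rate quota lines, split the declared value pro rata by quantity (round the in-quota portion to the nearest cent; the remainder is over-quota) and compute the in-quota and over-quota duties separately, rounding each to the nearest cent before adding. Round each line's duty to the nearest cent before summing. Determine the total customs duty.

Line 1 (33.35, Vinovia, 437 m², $100,794.05):
Base rate for 33.35 is 18%.
Origin Vinovia qualifies under the Corova–Vinovia agreement and 33.35 is covered: preferential rate Free applies instead.
The additional-duty order on 33.35 targets Corar, not Vinovia; it does not apply.
Duty = $100,794.05 × 0% = $0.00.
Line 2 (60.82, Hesmark, 10,827 units, $259,631.46):
Code 60.82 is under a tariff-rate quota (threshold 4,924 units). In-quota: 4,924 units at 9%; over-quota: 5,903 units at 27%.
Pro-rata value split: in-quota = $259,631.46 × 4,924/10,827 = $118,077.52; over-quota = $259,631.46 − $118,077.52 = $141,553.94.
In-quota duty = $118,077.52 × 9% = $10,626.98. Over-quota duty = $141,553.94 × 27% = $38,219.56.
Line duty = $10,626.98 + $38,219.56 = $48,846.54.
Line 3 (52.56, Karos, 3,400 liters, $544,816.00):
Base rate for 52.56 is 15% + $0.41/liter.
52.56 has an FTA preferential rate, but origin Karos is not Vinovia; base rate stands.
The additional-duty order on 52.56 targets Corar, not Karos; it does not apply.
Duty = $544,816.00 × 15% + 3,400 × $0.41 = $83,116.40.
Line 4 (03.63, Vinovia, 2,756 kg, $111,232.16):
Base rate for 03.63 is $7.89/kg.
Origin Vinovia qualifies under the Corova–Vinovia agreement and 03.63 is covered: preferential rate Free applies instead.
Duty = $111,232.16 × 0% = $0.00.
Total = $0.00 + $48,846.54 + $83,116.40 + $0.00 = $131,962.94.

$131,962.94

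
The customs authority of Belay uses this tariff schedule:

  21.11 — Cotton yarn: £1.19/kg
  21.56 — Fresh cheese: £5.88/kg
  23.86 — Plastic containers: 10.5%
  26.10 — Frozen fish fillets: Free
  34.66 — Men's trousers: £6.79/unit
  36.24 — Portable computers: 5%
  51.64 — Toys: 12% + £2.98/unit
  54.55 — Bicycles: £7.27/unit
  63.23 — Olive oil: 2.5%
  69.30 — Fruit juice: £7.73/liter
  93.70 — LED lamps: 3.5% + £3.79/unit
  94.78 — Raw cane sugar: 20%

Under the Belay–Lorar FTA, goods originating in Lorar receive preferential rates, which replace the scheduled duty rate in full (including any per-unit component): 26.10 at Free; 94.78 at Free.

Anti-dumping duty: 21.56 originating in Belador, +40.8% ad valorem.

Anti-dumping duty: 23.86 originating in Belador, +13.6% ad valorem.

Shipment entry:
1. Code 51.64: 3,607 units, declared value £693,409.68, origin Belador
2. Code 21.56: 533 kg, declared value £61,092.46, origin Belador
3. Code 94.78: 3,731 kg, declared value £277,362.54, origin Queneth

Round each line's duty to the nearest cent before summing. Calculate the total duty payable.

Line 1 (51.64, Belador, 3,607 units, £693,409.68):
Base rate for 51.64 is 12% + £2.98/unit.
Duty = £693,409.68 × 12% + 3,607 × £2.98 = £93,958.02.
Line 2 (21.56, Belador, 533 kg, £61,092.46):
Base rate for 21.56 is £5.88/kg.
Additional duty on 21.56 from Belador: +40.8% ad valorem. Applied ad valorem rate = 40.8%.
Duty = £61,092.46 × 40.8% + 533 × £5.88 = £28,059.76.
Line 3 (94.78, Queneth, 3,731 kg, £277,362.54):
Base rate for 94.78 is 20%.
94.78 has an FTA preferential rate, but origin Queneth is not Lorar; base rate stands.
Duty = £277,362.54 × 20% = £55,472.51.
Total = £93,958.02 + £28,059.76 + £55,472.51 = £177,490.29.

£177,490.29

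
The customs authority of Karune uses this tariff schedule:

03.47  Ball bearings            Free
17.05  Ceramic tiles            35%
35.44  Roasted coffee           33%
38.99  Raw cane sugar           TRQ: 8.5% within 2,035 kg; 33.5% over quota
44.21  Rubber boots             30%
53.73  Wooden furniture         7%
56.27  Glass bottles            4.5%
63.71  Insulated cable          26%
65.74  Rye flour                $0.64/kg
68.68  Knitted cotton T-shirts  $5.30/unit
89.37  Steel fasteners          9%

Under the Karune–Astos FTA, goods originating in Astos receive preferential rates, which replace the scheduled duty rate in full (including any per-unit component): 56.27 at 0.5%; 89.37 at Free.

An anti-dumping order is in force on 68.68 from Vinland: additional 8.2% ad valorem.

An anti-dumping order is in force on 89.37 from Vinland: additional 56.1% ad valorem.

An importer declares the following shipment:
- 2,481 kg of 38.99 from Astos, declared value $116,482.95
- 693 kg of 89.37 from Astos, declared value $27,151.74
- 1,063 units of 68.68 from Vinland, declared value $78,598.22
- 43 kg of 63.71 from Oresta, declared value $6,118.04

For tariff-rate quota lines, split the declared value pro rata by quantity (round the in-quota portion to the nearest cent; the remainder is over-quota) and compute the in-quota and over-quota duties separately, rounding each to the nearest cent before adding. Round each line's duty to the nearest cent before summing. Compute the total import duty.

$28,805.62

Line 1 (38.99, Astos, 2,481 kg, $116,482.95):
Code 38.99 is under a tariff-rate quota (threshold 2,035 kg). In-quota: 2,035 kg at 8.5%; over-quota: 446 kg at 33.5%.
Pro-rata value split: in-quota = $116,482.95 × 2,035/2,481 = $95,543.25; over-quota = $116,482.95 − $95,543.25 = $20,939.70.
In-quota duty = $95,543.25 × 8.5% = $8,121.18. Over-quota duty = $20,939.70 × 33.5% = $7,014.80.
Line duty = $8,121.18 + $7,014.80 = $15,135.98.
Line 2 (89.37, Astos, 693 kg, $27,151.74):
Base rate for 89.37 is 9%.
Origin Astos qualifies under the Karune–Astos agreement and 89.37 is covered: preferential rate Free applies instead.
The additional-duty order on 89.37 targets Vinland, not Astos; it does not apply.
Duty = $27,151.74 × 0% = $0.00.
Line 3 (68.68, Vinland, 1,063 units, $78,598.22):
Base rate for 68.68 is $5.30/unit.
Additional duty on 68.68 from Vinland: +8.2% ad valorem. Applied ad valorem rate = 8.2%.
Duty = $78,598.22 × 8.2% + 1,063 × $5.30 = $12,078.95.
Line 4 (63.71, Oresta, 43 kg, $6,118.04):
Base rate for 63.71 is 26%.
Duty = $6,118.04 × 26% = $1,590.69.
Total = $15,135.98 + $0.00 + $12,078.95 + $1,590.69 = $28,805.62.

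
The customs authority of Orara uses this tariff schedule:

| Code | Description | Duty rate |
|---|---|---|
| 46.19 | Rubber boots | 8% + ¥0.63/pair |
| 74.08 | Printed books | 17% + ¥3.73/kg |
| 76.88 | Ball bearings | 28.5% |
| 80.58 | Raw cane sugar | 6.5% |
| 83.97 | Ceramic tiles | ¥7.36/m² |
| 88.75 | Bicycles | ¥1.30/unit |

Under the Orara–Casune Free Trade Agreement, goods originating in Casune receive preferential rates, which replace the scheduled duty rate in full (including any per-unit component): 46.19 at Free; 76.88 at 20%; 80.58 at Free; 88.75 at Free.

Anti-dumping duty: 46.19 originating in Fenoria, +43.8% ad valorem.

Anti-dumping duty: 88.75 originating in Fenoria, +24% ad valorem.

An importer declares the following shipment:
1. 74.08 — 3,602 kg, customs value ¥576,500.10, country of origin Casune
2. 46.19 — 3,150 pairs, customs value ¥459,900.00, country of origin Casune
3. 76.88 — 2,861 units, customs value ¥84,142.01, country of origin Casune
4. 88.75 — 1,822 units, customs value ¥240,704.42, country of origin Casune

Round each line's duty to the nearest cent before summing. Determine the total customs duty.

Line 1 (74.08, Casune, 3,602 kg, ¥576,500.10):
Base rate for 74.08 is 17% + ¥3.73/kg.
Origin Casune is the FTA partner but 74.08 is not on the preference list; base rate stands.
Duty = ¥576,500.10 × 17% + 3,602 × ¥3.73 = ¥111,440.48.
Line 2 (46.19, Casune, 3,150 pairs, ¥459,900.00):
Base rate for 46.19 is 8% + ¥0.63/pair.
Origin Casune qualifies under the Orara–Casune agreement and 46.19 is covered: preferential rate Free applies instead.
The additional-duty order on 46.19 targets Fenoria, not Casune; it does not apply.
Duty = ¥459,900.00 × 0% = ¥0.00.
Line 3 (76.88, Casune, 2,861 units, ¥84,142.01):
Base rate for 76.88 is 28.5%.
Origin Casune qualifies under the Orara–Casune agreement and 76.88 is covered: preferential rate 20% applies instead.
Duty = ¥84,142.01 × 20% = ¥16,828.40.
Line 4 (88.75, Casune, 1,822 units, ¥240,704.42):
Base rate for 88.75 is ¥1.30/unit.
Origin Casune qualifies under the Orara–Casune agreement and 88.75 is covered: preferential rate Free applies instead.
The additional-duty order on 88.75 targets Fenoria, not Casune; it does not apply.
Duty = ¥240,704.42 × 0% = ¥0.00.
Total = ¥111,440.48 + ¥0.00 + ¥16,828.40 + ¥0.00 = ¥128,268.88.

¥128,268.88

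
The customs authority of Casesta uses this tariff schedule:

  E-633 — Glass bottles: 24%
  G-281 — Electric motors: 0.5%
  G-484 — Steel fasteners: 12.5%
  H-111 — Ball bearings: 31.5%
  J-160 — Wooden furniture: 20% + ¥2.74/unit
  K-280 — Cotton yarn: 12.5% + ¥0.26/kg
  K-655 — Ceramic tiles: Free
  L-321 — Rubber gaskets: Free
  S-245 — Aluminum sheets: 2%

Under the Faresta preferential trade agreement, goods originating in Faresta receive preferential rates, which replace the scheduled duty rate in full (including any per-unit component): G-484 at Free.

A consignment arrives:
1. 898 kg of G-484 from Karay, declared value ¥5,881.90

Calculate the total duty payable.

Line 1 (G-484, Karay, 898 kg, ¥5,881.90):
Base rate for G-484 is 12.5%.
G-484 has an FTA preferential rate, but origin Karay is not Faresta; base rate stands.
Duty = ¥5,881.90 × 12.5% = ¥735.24.

¥735.24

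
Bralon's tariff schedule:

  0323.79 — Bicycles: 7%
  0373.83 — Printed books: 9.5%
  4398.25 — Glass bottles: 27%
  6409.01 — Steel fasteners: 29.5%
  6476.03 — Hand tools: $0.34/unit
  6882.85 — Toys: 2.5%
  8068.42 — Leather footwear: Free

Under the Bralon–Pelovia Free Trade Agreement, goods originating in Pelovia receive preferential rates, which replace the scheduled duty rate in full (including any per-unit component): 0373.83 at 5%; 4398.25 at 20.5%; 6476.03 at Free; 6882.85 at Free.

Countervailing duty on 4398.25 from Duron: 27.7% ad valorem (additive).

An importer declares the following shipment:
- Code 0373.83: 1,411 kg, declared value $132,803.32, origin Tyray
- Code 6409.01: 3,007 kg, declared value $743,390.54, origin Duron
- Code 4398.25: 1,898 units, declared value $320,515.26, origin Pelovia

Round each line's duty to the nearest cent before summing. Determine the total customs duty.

Line 1 (0373.83, Tyray, 1,411 kg, $132,803.32):
Base rate for 0373.83 is 9.5%.
0373.83 has an FTA preferential rate, but origin Tyray is not Pelovia; base rate stands.
Duty = $132,803.32 × 9.5% = $12,616.32.
Line 2 (6409.01, Duron, 3,007 kg, $743,390.54):
Base rate for 6409.01 is 29.5%.
Duty = $743,390.54 × 29.5% = $219,300.21.
Line 3 (4398.25, Pelovia, 1,898 units, $320,515.26):
Base rate for 4398.25 is 27%.
Origin Pelovia qualifies under the Bralon–Pelovia agreement and 4398.25 is covered: preferential rate 20.5% applies instead.
The additional-duty order on 4398.25 targets Duron, not Pelovia; it does not apply.
Duty = $320,515.26 × 20.5% = $65,705.63.
Total = $12,616.32 + $219,300.21 + $65,705.63 = $297,622.16.

$297,622.16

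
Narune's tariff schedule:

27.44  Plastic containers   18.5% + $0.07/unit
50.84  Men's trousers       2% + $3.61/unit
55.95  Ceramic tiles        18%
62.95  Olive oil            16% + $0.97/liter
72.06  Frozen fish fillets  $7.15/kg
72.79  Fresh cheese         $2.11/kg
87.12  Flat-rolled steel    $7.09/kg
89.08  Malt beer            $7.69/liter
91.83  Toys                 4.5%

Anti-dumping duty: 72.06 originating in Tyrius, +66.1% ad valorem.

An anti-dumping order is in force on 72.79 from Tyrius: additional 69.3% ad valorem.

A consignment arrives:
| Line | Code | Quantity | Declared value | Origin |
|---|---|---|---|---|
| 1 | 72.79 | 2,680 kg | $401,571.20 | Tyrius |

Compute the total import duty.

Line 1 (72.79, Tyrius, 2,680 kg, $401,571.20):
Base rate for 72.79 is $2.11/kg.
Additional duty on 72.79 from Tyrius: +69.3% ad valorem. Applied ad valorem rate = 69.3%.
Duty = $401,571.20 × 69.3% + 2,680 × $2.11 = $283,943.64.

$283,943.64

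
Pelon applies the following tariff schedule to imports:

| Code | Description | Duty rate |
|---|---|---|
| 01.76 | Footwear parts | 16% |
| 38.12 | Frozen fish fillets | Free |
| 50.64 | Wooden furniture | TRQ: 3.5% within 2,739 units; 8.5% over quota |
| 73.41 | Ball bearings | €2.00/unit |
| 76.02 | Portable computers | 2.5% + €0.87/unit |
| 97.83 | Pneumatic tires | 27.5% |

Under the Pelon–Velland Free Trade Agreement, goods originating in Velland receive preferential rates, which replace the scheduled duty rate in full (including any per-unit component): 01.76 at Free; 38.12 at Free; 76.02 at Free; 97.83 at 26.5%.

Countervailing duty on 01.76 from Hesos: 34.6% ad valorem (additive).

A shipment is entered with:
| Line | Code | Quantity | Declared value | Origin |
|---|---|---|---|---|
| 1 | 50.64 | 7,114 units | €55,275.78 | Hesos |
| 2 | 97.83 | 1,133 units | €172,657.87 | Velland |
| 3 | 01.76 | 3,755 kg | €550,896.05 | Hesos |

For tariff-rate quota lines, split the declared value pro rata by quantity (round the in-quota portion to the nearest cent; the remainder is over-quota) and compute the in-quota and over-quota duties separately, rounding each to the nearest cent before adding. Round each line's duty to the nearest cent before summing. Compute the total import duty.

€328,142.08

Line 1 (50.64, Hesos, 7,114 units, €55,275.78):
Code 50.64 is under a tariff-rate quota (threshold 2,739 units). In-quota: 2,739 units at 3.5%; over-quota: 4,375 units at 8.5%.
Pro-rata value split: in-quota = €55,275.78 × 2,739/7,114 = €21,282.03; over-quota = €55,275.78 − €21,282.03 = €33,993.75.
In-quota duty = €21,282.03 × 3.5% = €744.87. Over-quota duty = €33,993.75 × 8.5% = €2,889.47.
Line duty = €744.87 + €2,889.47 = €3,634.34.
Line 2 (97.83, Velland, 1,133 units, €172,657.87):
Base rate for 97.83 is 27.5%.
Origin Velland qualifies under the Pelon–Velland agreement and 97.83 is covered: preferential rate 26.5% applies instead.
Duty = €172,657.87 × 26.5% = €45,754.34.
Line 3 (01.76, Hesos, 3,755 kg, €550,896.05):
Base rate for 01.76 is 16%.
01.76 has an FTA preferential rate, but origin Hesos is not Velland; base rate stands.
Additional duty on 01.76 from Hesos: +34.6%. Applied ad valorem rate: 16% + 34.6% = 50.6%.
Duty = €550,896.05 × 50.6% = €278,753.40.
Total = €3,634.34 + €45,754.34 + €278,753.40 = €328,142.08.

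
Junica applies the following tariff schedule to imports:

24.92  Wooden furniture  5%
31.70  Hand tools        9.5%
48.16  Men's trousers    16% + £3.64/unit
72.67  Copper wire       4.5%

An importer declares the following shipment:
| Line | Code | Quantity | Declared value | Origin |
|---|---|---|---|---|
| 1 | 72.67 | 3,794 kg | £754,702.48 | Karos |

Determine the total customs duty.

Line 1 (72.67, Karos, 3,794 kg, £754,702.48):
Base rate for 72.67 is 4.5%.
Duty = £754,702.48 × 4.5% = £33,961.61.

£33,961.61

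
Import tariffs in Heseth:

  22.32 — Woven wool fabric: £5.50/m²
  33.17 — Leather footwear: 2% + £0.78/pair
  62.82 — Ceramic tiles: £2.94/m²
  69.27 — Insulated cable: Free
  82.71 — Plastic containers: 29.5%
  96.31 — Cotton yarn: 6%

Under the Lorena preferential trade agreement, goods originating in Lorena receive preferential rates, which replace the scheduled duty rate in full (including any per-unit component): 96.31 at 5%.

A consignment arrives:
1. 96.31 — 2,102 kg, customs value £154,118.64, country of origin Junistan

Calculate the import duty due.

£9,247.12

Line 1 (96.31, Junistan, 2,102 kg, £154,118.64):
Base rate for 96.31 is 6%.
96.31 has an FTA preferential rate, but origin Junistan is not Lorena; base rate stands.
Duty = £154,118.64 × 6% = £9,247.12.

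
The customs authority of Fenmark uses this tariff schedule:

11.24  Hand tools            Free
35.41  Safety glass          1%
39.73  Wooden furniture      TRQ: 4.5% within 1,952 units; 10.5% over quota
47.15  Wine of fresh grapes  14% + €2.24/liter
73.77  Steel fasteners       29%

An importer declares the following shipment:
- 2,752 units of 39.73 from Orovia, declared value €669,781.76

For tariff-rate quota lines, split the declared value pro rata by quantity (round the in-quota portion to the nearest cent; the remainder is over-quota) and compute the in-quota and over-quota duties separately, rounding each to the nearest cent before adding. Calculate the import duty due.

Line 1 (39.73, Orovia, 2,752 units, €669,781.76):
Code 39.73 is under a tariff-rate quota (threshold 1,952 units). In-quota: 1,952 units at 4.5%; over-quota: 800 units at 10.5%.
Pro-rata value split: in-quota = €669,781.76 × 1,952/2,752 = €475,077.76; over-quota = €669,781.76 − €475,077.76 = €194,704.00.
In-quota duty = €475,077.76 × 4.5% = €21,378.50. Over-quota duty = €194,704.00 × 10.5% = €20,443.92.
Line duty = €21,378.50 + €20,443.92 = €41,822.42.

€41,822.42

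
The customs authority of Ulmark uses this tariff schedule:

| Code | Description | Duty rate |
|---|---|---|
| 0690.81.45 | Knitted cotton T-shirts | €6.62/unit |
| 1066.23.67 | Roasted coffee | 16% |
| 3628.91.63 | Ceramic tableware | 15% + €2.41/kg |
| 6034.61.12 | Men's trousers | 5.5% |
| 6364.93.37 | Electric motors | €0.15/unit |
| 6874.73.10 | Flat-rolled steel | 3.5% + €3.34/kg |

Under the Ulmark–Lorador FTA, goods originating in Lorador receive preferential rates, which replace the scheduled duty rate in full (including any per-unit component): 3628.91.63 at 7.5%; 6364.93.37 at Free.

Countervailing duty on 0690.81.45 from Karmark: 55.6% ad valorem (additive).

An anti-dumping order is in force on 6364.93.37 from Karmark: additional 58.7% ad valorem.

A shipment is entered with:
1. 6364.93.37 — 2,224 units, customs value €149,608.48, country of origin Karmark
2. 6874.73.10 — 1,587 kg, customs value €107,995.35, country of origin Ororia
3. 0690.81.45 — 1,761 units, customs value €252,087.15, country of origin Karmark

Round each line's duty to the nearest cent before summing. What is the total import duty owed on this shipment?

Line 1 (6364.93.37, Karmark, 2,224 units, €149,608.48):
Base rate for 6364.93.37 is €0.15/unit.
6364.93.37 has an FTA preferential rate, but origin Karmark is not Lorador; base rate stands.
Additional duty on 6364.93.37 from Karmark: +58.7% ad valorem. Applied ad valorem rate = 58.7%.
Duty = €149,608.48 × 58.7% + 2,224 × €0.15 = €88,153.78.
Line 2 (6874.73.10, Ororia, 1,587 kg, €107,995.35):
Base rate for 6874.73.10 is 3.5% + €3.34/kg.
Duty = €107,995.35 × 3.5% + 1,587 × €3.34 = €9,080.42.
Line 3 (0690.81.45, Karmark, 1,761 units, €252,087.15):
Base rate for 0690.81.45 is €6.62/unit.
Additional duty on 0690.81.45 from Karmark: +55.6% ad valorem. Applied ad valorem rate = 55.6%.
Duty = €252,087.15 × 55.6% + 1,761 × €6.62 = €151,818.28.
Total = €88,153.78 + €9,080.42 + €151,818.28 = €249,052.48.

€249,052.48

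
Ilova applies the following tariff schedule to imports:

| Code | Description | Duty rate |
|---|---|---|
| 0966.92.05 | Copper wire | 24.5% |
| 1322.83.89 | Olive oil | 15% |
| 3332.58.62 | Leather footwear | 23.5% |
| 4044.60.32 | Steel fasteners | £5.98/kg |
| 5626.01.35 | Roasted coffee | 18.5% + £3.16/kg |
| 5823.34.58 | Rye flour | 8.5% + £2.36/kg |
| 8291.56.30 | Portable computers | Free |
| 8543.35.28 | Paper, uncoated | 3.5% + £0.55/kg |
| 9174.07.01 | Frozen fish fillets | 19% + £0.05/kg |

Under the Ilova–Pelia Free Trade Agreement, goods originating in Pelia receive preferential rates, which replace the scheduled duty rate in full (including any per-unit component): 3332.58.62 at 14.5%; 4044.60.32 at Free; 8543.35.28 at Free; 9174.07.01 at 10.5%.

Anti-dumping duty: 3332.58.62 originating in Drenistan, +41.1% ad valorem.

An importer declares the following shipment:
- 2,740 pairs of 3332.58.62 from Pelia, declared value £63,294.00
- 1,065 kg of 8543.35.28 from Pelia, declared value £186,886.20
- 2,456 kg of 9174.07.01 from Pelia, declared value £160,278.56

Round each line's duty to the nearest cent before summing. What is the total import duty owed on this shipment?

Line 1 (3332.58.62, Pelia, 2,740 pairs, £63,294.00):
Base rate for 3332.58.62 is 23.5%.
Origin Pelia qualifies under the Ilova–Pelia agreement and 3332.58.62 is covered: preferential rate 14.5% applies instead.
The additional-duty order on 3332.58.62 targets Drenistan, not Pelia; it does not apply.
Duty = £63,294.00 × 14.5% = £9,177.63.
Line 2 (8543.35.28, Pelia, 1,065 kg, £186,886.20):
Base rate for 8543.35.28 is 3.5% + £0.55/kg.
Origin Pelia qualifies under the Ilova–Pelia agreement and 8543.35.28 is covered: preferential rate Free applies instead.
Duty = £186,886.20 × 0% = £0.00.
Line 3 (9174.07.01, Pelia, 2,456 kg, £160,278.56):
Base rate for 9174.07.01 is 19% + £0.05/kg.
Origin Pelia qualifies under the Ilova–Pelia agreement and 9174.07.01 is covered: preferential rate 10.5% applies instead.
Duty = £160,278.56 × 10.5% = £16,829.25.
Total = £9,177.63 + £0.00 + £16,829.25 = £26,006.88.

£26,006.88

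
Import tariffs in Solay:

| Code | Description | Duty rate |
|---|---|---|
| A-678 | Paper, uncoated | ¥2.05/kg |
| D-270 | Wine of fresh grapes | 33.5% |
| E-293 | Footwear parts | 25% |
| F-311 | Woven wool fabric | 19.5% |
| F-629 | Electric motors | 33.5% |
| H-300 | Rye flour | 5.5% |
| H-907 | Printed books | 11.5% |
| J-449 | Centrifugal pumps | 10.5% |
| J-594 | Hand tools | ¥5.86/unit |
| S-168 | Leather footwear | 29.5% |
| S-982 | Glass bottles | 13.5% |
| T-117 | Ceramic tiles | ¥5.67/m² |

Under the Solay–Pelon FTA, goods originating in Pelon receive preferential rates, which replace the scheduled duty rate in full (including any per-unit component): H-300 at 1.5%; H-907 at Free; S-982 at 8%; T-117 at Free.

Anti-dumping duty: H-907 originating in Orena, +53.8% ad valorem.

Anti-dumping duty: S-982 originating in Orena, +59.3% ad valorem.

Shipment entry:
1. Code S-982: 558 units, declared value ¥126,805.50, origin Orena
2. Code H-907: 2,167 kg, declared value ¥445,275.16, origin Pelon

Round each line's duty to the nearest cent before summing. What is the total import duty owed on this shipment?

Line 1 (S-982, Orena, 558 units, ¥126,805.50):
Base rate for S-982 is 13.5%.
S-982 has an FTA preferential rate, but origin Orena is not Pelon; base rate stands.
Additional duty on S-982 from Orena: +59.3%. Applied ad valorem rate: 13.5% + 59.3% = 72.8%.
Duty = ¥126,805.50 × 72.8% = ¥92,314.40.
Line 2 (H-907, Pelon, 2,167 kg, ¥445,275.16):
Base rate for H-907 is 11.5%.
Origin Pelon qualifies under the Solay–Pelon agreement and H-907 is covered: preferential rate Free applies instead.
The additional-duty order on H-907 targets Orena, not Pelon; it does not apply.
Duty = ¥445,275.16 × 0% = ¥0.00.
Total = ¥92,314.40 + ¥0.00 = ¥92,314.40.

¥92,314.40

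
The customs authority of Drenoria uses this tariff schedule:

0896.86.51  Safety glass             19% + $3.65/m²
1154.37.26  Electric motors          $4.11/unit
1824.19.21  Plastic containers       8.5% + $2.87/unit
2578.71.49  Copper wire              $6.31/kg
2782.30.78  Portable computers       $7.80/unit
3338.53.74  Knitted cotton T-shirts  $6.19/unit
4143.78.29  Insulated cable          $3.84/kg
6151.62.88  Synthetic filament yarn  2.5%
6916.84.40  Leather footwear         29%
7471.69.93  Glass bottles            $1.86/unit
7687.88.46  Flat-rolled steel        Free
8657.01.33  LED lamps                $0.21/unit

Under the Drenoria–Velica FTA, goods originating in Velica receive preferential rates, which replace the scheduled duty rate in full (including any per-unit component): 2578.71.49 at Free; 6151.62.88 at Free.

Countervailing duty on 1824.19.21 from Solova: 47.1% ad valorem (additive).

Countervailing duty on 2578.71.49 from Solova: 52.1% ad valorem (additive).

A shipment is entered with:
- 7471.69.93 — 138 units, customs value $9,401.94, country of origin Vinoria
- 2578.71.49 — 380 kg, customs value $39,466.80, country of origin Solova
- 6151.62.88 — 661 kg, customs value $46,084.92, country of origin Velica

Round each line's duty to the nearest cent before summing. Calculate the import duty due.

Line 1 (7471.69.93, Vinoria, 138 units, $9,401.94):
Base rate for 7471.69.93 is $1.86/unit.
Duty = 138 × $1.86 = $256.68.
Line 2 (2578.71.49, Solova, 380 kg, $39,466.80):
Base rate for 2578.71.49 is $6.31/kg.
2578.71.49 has an FTA preferential rate, but origin Solova is not Velica; base rate stands.
Additional duty on 2578.71.49 from Solova: +52.1% ad valorem. Applied ad valorem rate = 52.1%.
Duty = $39,466.80 × 52.1% + 380 × $6.31 = $22,960.00.
Line 3 (6151.62.88, Velica, 661 kg, $46,084.92):
Base rate for 6151.62.88 is 2.5%.
Origin Velica qualifies under the Drenoria–Velica agreement and 6151.62.88 is covered: preferential rate Free applies instead.
Duty = $46,084.92 × 0% = $0.00.
Total = $256.68 + $22,960.00 + $0.00 = $23,216.68.

$23,216.68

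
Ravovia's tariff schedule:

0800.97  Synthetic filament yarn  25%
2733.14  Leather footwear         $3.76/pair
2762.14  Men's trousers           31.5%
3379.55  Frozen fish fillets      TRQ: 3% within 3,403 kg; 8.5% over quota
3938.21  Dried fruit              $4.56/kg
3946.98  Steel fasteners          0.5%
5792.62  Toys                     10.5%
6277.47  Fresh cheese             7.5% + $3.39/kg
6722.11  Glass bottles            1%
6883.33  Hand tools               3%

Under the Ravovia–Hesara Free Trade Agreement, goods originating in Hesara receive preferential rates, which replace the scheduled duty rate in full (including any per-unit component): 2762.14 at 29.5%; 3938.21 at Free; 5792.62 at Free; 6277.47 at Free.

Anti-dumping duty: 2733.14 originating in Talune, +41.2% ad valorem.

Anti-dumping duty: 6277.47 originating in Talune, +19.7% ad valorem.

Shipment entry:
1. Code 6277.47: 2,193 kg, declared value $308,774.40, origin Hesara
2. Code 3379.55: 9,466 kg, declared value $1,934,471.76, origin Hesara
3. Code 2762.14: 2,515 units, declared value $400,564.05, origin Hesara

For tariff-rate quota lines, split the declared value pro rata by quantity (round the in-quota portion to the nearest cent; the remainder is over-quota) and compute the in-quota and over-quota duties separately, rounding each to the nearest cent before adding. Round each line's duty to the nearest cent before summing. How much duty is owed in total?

Line 1 (6277.47, Hesara, 2,193 kg, $308,774.40):
Base rate for 6277.47 is 7.5% + $3.39/kg.
Origin Hesara qualifies under the Ravovia–Hesara agreement and 6277.47 is covered: preferential rate Free applies instead.
The additional-duty order on 6277.47 targets Talune, not Hesara; it does not apply.
Duty = $308,774.40 × 0% = $0.00.
Line 2 (3379.55, Hesara, 9,466 kg, $1,934,471.76):
Code 3379.55 is under a tariff-rate quota (threshold 3,403 kg). In-quota: 3,403 kg at 3%; over-quota: 6,063 kg at 8.5%.
Pro-rata value split: in-quota = $1,934,471.76 × 3,403/9,466 = $695,437.08; over-quota = $1,934,471.76 − $695,437.08 = $1,239,034.68.
In-quota duty = $695,437.08 × 3% = $20,863.11. Over-quota duty = $1,239,034.68 × 8.5% = $105,317.95.
Line duty = $20,863.11 + $105,317.95 = $126,181.06.
Line 3 (2762.14, Hesara, 2,515 units, $400,564.05):
Base rate for 2762.14 is 31.5%.
Origin Hesara qualifies under the Ravovia–Hesara agreement and 2762.14 is covered: preferential rate 29.5% applies instead.
Duty = $400,564.05 × 29.5% = $118,166.39.
Total = $0.00 + $126,181.06 + $118,166.39 = $244,347.45.

$244,347.45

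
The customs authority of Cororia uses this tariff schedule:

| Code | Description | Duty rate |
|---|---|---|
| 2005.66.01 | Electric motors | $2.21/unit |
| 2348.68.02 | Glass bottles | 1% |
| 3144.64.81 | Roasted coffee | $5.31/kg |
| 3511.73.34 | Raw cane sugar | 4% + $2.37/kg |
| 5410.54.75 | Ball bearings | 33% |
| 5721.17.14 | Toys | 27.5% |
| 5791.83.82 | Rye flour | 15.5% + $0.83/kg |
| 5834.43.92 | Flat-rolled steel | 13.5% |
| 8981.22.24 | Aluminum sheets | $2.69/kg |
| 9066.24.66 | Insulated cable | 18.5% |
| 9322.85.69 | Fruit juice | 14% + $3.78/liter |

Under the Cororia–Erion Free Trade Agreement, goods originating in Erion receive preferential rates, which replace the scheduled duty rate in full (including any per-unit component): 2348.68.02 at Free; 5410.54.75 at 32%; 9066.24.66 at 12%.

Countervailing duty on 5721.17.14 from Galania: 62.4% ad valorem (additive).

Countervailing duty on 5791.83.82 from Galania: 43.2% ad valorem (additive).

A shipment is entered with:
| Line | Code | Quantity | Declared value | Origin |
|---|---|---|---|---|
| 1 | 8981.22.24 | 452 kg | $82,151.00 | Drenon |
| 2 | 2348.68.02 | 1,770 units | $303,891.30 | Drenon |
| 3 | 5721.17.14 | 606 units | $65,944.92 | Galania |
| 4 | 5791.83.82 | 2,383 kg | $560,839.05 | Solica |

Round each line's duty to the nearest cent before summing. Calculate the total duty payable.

$152,447.21

Line 1 (8981.22.24, Drenon, 452 kg, $82,151.00):
Base rate for 8981.22.24 is $2.69/kg.
Duty = 452 × $2.69 = $1,215.88.
Line 2 (2348.68.02, Drenon, 1,770 units, $303,891.30):
Base rate for 2348.68.02 is 1%.
2348.68.02 has an FTA preferential rate, but origin Drenon is not Erion; base rate stands.
Duty = $303,891.30 × 1% = $3,038.91.
Line 3 (5721.17.14, Galania, 606 units, $65,944.92):
Base rate for 5721.17.14 is 27.5%.
Additional duty on 5721.17.14 from Galania: +62.4%. Applied ad valorem rate: 27.5% + 62.4% = 89.9%.
Duty = $65,944.92 × 89.9% = $59,284.48.
Line 4 (5791.83.82, Solica, 2,383 kg, $560,839.05):
Base rate for 5791.83.82 is 15.5% + $0.83/kg.
The additional-duty order on 5791.83.82 targets Galania, not Solica; it does not apply.
Duty = $560,839.05 × 15.5% + 2,383 × $0.83 = $88,907.94.
Total = $1,215.88 + $3,038.91 + $59,284.48 + $88,907.94 = $152,447.21.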